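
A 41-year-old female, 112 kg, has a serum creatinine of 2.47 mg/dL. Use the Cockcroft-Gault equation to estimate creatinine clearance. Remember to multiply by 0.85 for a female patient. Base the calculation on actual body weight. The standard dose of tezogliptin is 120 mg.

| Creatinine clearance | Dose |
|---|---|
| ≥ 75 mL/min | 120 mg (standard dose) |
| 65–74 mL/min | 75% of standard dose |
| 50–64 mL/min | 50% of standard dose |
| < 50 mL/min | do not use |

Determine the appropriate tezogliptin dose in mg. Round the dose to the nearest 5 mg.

60 mg

CrCl = (140 − 41) × 112 / (72 × 2.47) × 0.85 = 11088.0 / 177.84 × 0.85 ≈ 53.0 mL/min
CrCl ≈ 53 mL/min → bracket 50–64 mL/min.
50% of 120 mg = 60 mg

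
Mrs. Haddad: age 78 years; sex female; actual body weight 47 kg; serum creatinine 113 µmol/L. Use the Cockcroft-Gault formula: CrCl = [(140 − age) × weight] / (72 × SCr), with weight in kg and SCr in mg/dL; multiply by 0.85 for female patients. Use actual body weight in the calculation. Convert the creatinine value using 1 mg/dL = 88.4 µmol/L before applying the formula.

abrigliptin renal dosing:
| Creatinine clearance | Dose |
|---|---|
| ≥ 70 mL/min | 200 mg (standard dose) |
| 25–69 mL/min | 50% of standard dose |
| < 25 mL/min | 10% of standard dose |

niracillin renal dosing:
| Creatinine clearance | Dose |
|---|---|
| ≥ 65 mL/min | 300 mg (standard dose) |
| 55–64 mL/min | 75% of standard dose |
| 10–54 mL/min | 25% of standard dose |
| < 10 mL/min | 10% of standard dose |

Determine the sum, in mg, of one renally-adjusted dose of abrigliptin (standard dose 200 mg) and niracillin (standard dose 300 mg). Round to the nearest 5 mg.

SCr = 113 / 88.4 = 1.278 mg/dL
CrCl = (140 − 78) × 47 / (72 × 1.278) × 0.85 = 2914.0 / 92.02 × 0.85 ≈ 26.9 mL/min
CrCl ≈ 27 mL/min.
abrigliptin: 25–69 mL/min → 50% of 200 mg = 100 mg.
niracillin: 10–54 mL/min → 25% of 300 mg = 75 mg.
Total = 100 + 75 = 175 mg.

175 mg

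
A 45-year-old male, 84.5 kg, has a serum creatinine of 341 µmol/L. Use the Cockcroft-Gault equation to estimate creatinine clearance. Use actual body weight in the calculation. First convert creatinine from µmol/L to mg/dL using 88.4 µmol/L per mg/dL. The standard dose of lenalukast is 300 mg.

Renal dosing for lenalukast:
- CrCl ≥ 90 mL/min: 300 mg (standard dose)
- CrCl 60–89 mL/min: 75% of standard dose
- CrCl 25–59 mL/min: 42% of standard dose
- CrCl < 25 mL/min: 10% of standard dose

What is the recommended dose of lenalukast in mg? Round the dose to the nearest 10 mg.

130 mg

SCr = 341 / 88.4 = 3.857 mg/dL
CrCl = (140 − 45) × 84.5 / (72 × 3.857) = 8027.5 / 277.70 ≈ 28.9 mL/min
CrCl ≈ 29 mL/min → bracket 25–59 mL/min.
42% of 300 mg = 126 mg → 130 mg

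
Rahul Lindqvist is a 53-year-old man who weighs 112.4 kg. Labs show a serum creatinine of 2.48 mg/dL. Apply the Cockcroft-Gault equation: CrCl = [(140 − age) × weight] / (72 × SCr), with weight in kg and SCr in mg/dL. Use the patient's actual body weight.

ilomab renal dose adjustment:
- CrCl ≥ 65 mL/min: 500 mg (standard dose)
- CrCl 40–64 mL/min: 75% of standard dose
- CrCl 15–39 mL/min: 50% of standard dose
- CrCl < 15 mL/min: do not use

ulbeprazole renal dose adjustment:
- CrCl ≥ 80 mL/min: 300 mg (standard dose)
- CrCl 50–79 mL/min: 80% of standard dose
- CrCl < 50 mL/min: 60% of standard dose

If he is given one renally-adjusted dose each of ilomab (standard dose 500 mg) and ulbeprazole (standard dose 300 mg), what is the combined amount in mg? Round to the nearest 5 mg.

615 mg

CrCl = (140 − 53) × 112.4 / (72 × 2.48) = 9778.8 / 178.56 ≈ 54.8 mL/min
CrCl ≈ 55 mL/min.
ilomab: 40–64 mL/min → 75% of 500 mg = 375 mg.
ulbeprazole: 50–79 mL/min → 80% of 300 mg = 240 mg.
Total = 375 + 240 = 615 mg.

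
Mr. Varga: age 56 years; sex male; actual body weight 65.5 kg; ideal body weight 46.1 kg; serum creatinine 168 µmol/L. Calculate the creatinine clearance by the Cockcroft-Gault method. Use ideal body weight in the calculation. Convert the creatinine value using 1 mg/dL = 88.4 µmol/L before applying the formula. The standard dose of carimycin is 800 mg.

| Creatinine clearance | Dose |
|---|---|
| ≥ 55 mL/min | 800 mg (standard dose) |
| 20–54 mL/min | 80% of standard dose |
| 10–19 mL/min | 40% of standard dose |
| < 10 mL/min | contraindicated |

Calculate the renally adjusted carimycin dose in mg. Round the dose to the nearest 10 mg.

640 mg

SCr = 168 / 88.4 = 1.9 mg/dL
CrCl = (140 − 56) × 46.1 / (72 × 1.9) = 3872.4 / 136.80 ≈ 28.3 mL/min
CrCl ≈ 28 mL/min → bracket 20–54 mL/min.
80% of 800 mg = 640 mg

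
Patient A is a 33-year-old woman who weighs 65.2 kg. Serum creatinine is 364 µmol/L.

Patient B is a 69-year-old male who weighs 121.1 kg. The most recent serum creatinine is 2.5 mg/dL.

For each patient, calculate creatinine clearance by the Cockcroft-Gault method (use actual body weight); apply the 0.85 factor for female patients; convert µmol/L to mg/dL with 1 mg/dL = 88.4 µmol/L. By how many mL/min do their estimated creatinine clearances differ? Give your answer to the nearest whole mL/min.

28 mL/min

Patient A: SCr = 364 / 88.4 = 4.118 mg/dL
Patient A: CrCl = (140 − 33) × 65.2 / (72 × 4.118) × 0.85 = 6976.4 / 296.50 × 0.85 ≈ 20.0 mL/min
Patient B: CrCl = (140 − 69) × 121.1 / (72 × 2.5) = 8598.1 / 180.00 ≈ 47.8 mL/min
|20.0 − 47.8| = 27.8 mL/min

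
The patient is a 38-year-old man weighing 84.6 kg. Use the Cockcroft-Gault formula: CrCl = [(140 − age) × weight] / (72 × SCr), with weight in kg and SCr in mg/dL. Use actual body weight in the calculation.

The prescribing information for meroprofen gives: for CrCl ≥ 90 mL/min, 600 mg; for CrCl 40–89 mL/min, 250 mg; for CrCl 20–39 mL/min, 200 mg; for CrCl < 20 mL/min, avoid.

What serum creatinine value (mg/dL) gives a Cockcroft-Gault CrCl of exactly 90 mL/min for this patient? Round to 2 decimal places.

Standard dose requires CrCl ≥ 90 mL/min.
Set (140 − 38) × 84.6 / (72 × SCr) = 90
SCr = (140 − 38) × 84.6 / (72 × 90) = 1.332 mg/dL

1.33 mg/dL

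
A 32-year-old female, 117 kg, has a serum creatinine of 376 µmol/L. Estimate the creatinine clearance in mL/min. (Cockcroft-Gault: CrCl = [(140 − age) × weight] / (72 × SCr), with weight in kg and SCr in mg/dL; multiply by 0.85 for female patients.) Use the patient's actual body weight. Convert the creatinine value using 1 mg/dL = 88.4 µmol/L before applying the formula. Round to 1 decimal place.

SCr = 376 / 88.4 = 4.253 mg/dL
CrCl = (140 − 32) × 117 / (72 × 4.253) × 0.85 = 12636.0 / 306.22 × 0.85 ≈ 35.1 mL/min

35.1 mL/min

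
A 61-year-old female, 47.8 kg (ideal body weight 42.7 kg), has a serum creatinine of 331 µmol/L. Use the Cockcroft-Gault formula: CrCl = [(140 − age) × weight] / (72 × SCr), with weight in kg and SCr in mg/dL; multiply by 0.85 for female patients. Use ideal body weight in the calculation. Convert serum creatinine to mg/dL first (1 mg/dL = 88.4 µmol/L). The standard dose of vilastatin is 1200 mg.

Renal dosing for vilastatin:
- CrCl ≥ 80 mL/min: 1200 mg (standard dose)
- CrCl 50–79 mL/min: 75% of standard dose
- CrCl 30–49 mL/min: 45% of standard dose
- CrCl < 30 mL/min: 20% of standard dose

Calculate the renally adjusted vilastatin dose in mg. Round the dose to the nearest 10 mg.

240 mg

SCr = 331 / 88.4 = 3.744 mg/dL
CrCl = (140 − 61) × 42.7 / (72 × 3.744) × 0.85 = 3373.3 / 269.57 × 0.85 ≈ 10.6 mL/min
CrCl ≈ 11 mL/min → bracket < 30 mL/min.
20% of 1200 mg = 240 mg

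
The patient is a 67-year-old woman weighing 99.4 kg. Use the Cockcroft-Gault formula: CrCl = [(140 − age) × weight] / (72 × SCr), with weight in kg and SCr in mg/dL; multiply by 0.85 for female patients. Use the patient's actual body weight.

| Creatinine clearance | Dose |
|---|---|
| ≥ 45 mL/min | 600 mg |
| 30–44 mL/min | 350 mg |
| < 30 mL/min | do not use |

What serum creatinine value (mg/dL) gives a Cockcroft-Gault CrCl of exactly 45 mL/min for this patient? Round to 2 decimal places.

1.90 mg/dL

Standard dose requires CrCl ≥ 45 mL/min.
Set (140 − 67) × 99.4 × 0.85 / (72 × SCr) = 45
SCr = (140 − 67) × 99.4 × 0.85 / (72 × 45) = 1.904 mg/dL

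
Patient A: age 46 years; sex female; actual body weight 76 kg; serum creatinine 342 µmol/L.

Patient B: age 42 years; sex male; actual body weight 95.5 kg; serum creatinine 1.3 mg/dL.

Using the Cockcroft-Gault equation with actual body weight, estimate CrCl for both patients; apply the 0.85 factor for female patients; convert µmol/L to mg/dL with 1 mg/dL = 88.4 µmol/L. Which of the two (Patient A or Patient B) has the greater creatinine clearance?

Patient A: SCr = 342 / 88.4 = 3.869 mg/dL
Patient A: CrCl = (140 − 46) × 76 / (72 × 3.869) × 0.85 = 7144.0 / 278.57 × 0.85 ≈ 21.8 mL/min
Patient B: CrCl = (140 − 42) × 95.5 / (72 × 1.3) = 9359.0 / 93.60 ≈ 100.0 mL/min
21.8 vs 100.0 mL/min → Patient B is higher.

Patient B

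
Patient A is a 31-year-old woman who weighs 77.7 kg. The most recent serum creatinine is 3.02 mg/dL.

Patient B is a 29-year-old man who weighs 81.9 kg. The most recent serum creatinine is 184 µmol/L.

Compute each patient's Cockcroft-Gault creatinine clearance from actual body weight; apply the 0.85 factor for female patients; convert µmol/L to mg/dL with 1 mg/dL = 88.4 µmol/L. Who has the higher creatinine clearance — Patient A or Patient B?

Patient A: CrCl = (140 − 31) × 77.7 / (72 × 3.02) × 0.85 = 8469.3 / 217.44 × 0.85 ≈ 33.1 mL/min
Patient B: SCr = 184 / 88.4 = 2.081 mg/dL
Patient B: CrCl = (140 − 29) × 81.9 / (72 × 2.081) = 9090.9 / 149.83 ≈ 60.7 mL/min
33.1 vs 60.7 mL/min → Patient B is higher.

Patient B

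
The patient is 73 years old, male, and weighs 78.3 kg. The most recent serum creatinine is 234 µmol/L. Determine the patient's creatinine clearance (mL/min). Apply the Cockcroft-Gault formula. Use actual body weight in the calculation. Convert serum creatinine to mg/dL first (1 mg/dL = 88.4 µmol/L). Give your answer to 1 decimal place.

SCr = 234 / 88.4 = 2.647 mg/dL
CrCl = (140 − 73) × 78.3 / (72 × 2.647) = 5246.1 / 190.58 ≈ 27.5 mL/min

27.5 mL/min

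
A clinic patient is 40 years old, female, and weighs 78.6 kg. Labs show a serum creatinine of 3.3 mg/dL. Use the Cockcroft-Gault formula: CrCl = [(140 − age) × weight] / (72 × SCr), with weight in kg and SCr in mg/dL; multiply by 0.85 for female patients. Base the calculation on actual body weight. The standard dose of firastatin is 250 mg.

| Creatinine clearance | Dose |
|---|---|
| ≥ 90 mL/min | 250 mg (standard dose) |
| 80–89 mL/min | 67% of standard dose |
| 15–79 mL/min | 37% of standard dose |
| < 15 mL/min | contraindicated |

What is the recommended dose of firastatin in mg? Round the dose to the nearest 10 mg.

CrCl = (140 − 40) × 78.6 / (72 × 3.3) × 0.85 = 7860.0 / 237.60 × 0.85 ≈ 28.1 mL/min
CrCl ≈ 28 mL/min → bracket 15–79 mL/min.
37% of 250 mg = 92.5 mg → 90 mg

90 mg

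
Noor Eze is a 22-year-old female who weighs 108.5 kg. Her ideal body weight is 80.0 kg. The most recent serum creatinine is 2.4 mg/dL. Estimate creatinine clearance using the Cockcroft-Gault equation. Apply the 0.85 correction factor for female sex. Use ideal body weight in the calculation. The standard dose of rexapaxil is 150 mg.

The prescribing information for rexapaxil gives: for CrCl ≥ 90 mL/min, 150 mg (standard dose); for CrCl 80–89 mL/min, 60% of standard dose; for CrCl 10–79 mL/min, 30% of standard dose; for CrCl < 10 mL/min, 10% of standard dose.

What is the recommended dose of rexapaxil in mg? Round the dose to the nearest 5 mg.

CrCl = (140 − 22) × 80 / (72 × 2.4) × 0.85 = 9440.0 / 172.80 × 0.85 ≈ 46.4 mL/min
CrCl ≈ 46 mL/min → bracket 10–79 mL/min.
30% of 150 mg = 45 mg

45 mg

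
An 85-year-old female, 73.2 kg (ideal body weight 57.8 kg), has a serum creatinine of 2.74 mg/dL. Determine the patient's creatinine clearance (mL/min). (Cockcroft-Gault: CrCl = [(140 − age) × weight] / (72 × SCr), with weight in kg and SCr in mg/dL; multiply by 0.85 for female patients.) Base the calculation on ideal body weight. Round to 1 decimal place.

CrCl = (140 − 85) × 57.8 / (72 × 2.74) × 0.85 = 3179.0 / 197.28 × 0.85 ≈ 13.7 mL/min

13.7 mL/min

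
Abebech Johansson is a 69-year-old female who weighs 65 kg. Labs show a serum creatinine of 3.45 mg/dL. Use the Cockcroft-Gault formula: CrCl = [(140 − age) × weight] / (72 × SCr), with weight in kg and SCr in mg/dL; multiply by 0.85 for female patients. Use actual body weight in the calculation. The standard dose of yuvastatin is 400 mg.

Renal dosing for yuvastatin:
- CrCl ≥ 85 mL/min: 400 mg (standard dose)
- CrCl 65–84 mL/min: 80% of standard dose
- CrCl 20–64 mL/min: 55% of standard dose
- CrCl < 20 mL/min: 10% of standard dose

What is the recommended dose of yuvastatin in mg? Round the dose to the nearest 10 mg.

CrCl = (140 − 69) × 65 / (72 × 3.45) × 0.85 = 4615.0 / 248.40 × 0.85 ≈ 15.8 mL/min
CrCl ≈ 16 mL/min → bracket < 20 mL/min.
10% of 400 mg = 40 mg

40 mg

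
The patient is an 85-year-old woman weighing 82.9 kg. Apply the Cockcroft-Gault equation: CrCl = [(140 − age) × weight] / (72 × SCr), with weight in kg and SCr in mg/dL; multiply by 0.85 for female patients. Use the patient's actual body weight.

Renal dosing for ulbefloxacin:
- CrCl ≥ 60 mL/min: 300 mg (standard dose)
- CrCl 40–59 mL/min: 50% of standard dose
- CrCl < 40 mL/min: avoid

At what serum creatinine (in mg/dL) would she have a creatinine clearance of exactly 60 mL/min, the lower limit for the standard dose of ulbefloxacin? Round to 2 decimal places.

0.90 mg/dL

Standard dose requires CrCl ≥ 60 mL/min.
Set (140 − 85) × 82.9 × 0.85 / (72 × SCr) = 60
SCr = (140 − 85) × 82.9 × 0.85 / (72 × 60) = 0.897 mg/dL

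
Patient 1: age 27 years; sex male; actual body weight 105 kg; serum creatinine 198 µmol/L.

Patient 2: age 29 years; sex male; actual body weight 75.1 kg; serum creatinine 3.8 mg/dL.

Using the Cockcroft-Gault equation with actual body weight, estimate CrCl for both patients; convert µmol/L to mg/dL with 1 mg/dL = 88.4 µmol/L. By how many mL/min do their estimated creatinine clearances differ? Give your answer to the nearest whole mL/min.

Patient 1: SCr = 198 / 88.4 = 2.24 mg/dL
Patient 1: CrCl = (140 − 27) × 105 / (72 × 2.24) = 11865.0 / 161.28 ≈ 73.6 mL/min
Patient 2: CrCl = (140 − 29) × 75.1 / (72 × 3.8) = 8336.1 / 273.60 ≈ 30.5 mL/min
|73.6 − 30.5| = 43.1 mL/min

43 mL/min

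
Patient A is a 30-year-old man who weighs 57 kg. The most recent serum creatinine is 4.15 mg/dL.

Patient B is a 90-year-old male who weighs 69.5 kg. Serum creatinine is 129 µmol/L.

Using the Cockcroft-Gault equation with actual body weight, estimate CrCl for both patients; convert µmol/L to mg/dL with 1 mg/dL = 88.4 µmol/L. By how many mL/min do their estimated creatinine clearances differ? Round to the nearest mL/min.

Patient A: CrCl = (140 − 30) × 57 / (72 × 4.15) = 6270.0 / 298.80 ≈ 21.0 mL/min
Patient B: SCr = 129 / 88.4 = 1.459 mg/dL
Patient B: CrCl = (140 − 90) × 69.5 / (72 × 1.459) = 3475.0 / 105.05 ≈ 33.1 mL/min
|21.0 − 33.1| = 12.1 mL/min

12 mL/min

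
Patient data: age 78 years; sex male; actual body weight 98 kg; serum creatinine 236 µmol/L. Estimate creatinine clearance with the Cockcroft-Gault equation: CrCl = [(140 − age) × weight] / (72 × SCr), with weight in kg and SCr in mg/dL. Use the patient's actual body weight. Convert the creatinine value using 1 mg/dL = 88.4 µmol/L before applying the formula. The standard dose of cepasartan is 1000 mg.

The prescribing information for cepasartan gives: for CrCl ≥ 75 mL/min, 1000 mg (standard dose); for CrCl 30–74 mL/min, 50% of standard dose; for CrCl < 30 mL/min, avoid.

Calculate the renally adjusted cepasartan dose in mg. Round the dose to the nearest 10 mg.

SCr = 236 / 88.4 = 2.67 mg/dL
CrCl = (140 − 78) × 98 / (72 × 2.67) = 6076.0 / 192.24 ≈ 31.6 mL/min
CrCl ≈ 32 mL/min → bracket 30–74 mL/min.
50% of 1000 mg = 500 mg

500 mg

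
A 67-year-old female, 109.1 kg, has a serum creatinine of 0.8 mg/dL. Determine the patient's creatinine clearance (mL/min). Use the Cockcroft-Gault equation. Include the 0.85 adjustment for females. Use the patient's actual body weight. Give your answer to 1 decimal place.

117.5 mL/min

CrCl = (140 − 67) × 109.1 / (72 × 0.8) × 0.85 = 7964.3 / 57.60 × 0.85 ≈ 117.5 mL/min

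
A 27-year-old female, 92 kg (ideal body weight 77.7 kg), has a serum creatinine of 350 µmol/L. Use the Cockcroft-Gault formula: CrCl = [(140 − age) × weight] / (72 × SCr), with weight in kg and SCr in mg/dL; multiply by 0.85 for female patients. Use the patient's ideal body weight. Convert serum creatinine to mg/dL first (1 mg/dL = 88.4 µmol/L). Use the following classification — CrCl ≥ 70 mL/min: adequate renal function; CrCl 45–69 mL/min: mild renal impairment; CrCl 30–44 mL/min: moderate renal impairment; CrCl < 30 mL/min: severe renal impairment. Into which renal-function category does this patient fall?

SCr = 350 / 88.4 = 3.959 mg/dL
CrCl = (140 − 27) × 77.7 / (72 × 3.959) × 0.85 = 8780.1 / 285.05 × 0.85 ≈ 26.2 mL/min
26 mL/min falls in the 'severe renal impairment' range.

severe renal impairment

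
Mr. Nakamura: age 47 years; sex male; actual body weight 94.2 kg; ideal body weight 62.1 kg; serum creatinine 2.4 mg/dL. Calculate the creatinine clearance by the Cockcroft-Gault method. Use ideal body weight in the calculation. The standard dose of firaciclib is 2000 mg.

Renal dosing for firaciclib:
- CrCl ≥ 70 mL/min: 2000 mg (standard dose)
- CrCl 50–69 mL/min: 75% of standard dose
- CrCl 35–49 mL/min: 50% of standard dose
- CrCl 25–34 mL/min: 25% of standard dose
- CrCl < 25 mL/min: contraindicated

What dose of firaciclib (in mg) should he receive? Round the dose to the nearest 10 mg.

CrCl = (140 − 47) × 62.1 / (72 × 2.4) = 5775.3 / 172.80 ≈ 33.4 mL/min
CrCl ≈ 33 mL/min → bracket 25–34 mL/min.
25% of 2000 mg = 500 mg

500 mg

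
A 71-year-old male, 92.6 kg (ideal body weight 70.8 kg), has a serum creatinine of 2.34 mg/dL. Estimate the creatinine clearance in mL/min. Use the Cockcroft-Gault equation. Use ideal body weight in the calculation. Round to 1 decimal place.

29.0 mL/min

CrCl = (140 − 71) × 70.8 / (72 × 2.34) = 4885.2 / 168.48 ≈ 29.0 mL/min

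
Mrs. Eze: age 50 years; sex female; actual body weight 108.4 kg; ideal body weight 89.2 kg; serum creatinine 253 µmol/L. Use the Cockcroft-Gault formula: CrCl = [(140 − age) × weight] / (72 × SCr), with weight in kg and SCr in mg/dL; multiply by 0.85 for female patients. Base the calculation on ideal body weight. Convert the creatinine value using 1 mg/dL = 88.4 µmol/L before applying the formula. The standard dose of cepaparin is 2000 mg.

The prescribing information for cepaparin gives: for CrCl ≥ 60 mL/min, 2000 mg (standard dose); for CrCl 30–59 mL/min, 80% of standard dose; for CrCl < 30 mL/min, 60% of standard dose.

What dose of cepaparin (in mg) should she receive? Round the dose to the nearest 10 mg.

1600 mg

SCr = 253 / 88.4 = 2.862 mg/dL
CrCl = (140 − 50) × 89.2 / (72 × 2.862) × 0.85 = 8028.0 / 206.06 × 0.85 ≈ 33.1 mL/min
CrCl ≈ 33 mL/min → bracket 30–59 mL/min.
80% of 2000 mg = 1600 mg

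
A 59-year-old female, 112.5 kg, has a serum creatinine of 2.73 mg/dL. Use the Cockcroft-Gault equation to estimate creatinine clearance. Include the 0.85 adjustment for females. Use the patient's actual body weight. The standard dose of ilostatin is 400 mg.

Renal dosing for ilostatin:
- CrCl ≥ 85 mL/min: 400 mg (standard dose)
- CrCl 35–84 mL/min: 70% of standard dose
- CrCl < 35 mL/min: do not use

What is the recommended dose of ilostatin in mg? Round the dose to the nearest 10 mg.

CrCl = (140 − 59) × 112.5 / (72 × 2.73) × 0.85 = 9112.5 / 196.56 × 0.85 ≈ 39.4 mL/min
CrCl ≈ 39 mL/min → bracket 35–84 mL/min.
70% of 400 mg = 280 mg

280 mg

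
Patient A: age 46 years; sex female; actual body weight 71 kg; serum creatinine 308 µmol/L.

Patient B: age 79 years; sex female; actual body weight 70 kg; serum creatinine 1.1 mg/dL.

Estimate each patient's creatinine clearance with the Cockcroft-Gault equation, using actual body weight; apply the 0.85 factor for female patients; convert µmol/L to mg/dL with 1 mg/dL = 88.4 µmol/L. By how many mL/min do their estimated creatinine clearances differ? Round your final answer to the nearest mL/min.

Patient A: SCr = 308 / 88.4 = 3.484 mg/dL
Patient A: CrCl = (140 − 46) × 71 / (72 × 3.484) × 0.85 = 6674.0 / 250.85 × 0.85 ≈ 22.6 mL/min
Patient B: CrCl = (140 − 79) × 70 / (72 × 1.1) × 0.85 = 4270.0 / 79.20 × 0.85 ≈ 45.8 mL/min
|22.6 − 45.8| = 23.2 mL/min

23 mL/min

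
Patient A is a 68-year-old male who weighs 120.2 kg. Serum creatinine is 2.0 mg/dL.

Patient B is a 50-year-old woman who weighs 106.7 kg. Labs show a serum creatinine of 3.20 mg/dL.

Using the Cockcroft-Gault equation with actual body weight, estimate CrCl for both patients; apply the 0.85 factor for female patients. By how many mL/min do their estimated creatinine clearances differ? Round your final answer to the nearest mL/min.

Patient A: CrCl = (140 − 68) × 120.2 / (72 × 2) = 8654.4 / 144.00 ≈ 60.1 mL/min
Patient B: CrCl = (140 − 50) × 106.7 / (72 × 3.2) × 0.85 = 9603.0 / 230.40 × 0.85 ≈ 35.4 mL/min
|60.1 − 35.4| = 24.7 mL/min

25 mL/min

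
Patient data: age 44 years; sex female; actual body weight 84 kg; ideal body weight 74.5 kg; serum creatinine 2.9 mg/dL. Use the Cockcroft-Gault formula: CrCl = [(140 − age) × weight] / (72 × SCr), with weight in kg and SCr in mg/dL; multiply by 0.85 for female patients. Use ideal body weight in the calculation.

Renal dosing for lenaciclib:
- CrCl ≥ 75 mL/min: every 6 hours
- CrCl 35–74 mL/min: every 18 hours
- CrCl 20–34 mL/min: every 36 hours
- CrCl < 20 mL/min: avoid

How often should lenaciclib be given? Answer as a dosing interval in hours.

every 36 hours

CrCl = (140 − 44) × 74.5 / (72 × 2.9) × 0.85 = 7152.0 / 208.80 × 0.85 ≈ 29.1 mL/min
CrCl ≈ 29 mL/min → bracket 20–34 mL/min → every 36 hours.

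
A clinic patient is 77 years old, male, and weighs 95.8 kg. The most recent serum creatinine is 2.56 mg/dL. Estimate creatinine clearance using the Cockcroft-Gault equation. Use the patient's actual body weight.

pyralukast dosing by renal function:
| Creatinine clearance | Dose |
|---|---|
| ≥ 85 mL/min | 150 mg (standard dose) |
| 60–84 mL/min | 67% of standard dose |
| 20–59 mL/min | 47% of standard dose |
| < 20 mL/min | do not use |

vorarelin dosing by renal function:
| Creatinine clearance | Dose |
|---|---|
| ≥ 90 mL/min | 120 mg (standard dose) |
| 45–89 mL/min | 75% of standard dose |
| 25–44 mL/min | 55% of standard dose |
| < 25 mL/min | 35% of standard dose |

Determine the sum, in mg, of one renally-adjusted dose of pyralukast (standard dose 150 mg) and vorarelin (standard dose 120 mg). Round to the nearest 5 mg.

CrCl = (140 − 77) × 95.8 / (72 × 2.56) = 6035.4 / 184.32 ≈ 32.7 mL/min
CrCl ≈ 33 mL/min.
pyralukast: 20–59 mL/min → 47% of 150 mg = 70.5 mg.
vorarelin: 25–44 mL/min → 55% of 120 mg = 66 mg.
Total = 70.5 + 66 = 136.5 mg.

135 mg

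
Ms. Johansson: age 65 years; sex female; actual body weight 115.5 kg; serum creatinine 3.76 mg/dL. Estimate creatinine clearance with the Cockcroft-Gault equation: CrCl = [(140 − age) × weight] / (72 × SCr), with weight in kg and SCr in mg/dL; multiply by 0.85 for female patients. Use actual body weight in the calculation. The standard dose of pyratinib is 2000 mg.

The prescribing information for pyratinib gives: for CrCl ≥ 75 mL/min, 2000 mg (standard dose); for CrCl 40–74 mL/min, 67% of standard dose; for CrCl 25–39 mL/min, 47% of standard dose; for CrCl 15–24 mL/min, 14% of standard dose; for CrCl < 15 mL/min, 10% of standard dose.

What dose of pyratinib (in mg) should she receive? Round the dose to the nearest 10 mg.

CrCl = (140 − 65) × 115.5 / (72 × 3.76) × 0.85 = 8662.5 / 270.72 × 0.85 ≈ 27.2 mL/min
CrCl ≈ 27 mL/min → bracket 25–39 mL/min.
47% of 2000 mg = 940 mg

940 mg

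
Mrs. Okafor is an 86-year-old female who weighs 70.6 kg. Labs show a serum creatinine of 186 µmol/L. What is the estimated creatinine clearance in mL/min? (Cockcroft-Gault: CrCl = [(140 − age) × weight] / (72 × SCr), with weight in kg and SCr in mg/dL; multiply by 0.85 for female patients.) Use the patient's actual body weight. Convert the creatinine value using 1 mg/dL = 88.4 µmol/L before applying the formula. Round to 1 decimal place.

21.4 mL/min

SCr = 186 / 88.4 = 2.104 mg/dL
CrCl = (140 − 86) × 70.6 / (72 × 2.104) × 0.85 = 3812.4 / 151.49 × 0.85 ≈ 21.4 mL/min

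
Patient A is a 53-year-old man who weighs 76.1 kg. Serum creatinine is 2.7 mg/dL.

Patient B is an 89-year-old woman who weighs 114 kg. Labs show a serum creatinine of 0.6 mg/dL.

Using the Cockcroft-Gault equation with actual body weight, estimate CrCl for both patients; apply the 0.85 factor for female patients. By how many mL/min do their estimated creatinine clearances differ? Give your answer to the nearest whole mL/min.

Patient A: CrCl = (140 − 53) × 76.1 / (72 × 2.7) = 6620.7 / 194.40 ≈ 34.1 mL/min
Patient B: CrCl = (140 − 89) × 114 / (72 × 0.6) × 0.85 = 5814.0 / 43.20 × 0.85 ≈ 114.4 mL/min
|34.1 − 114.4| = 80.3 mL/min

80 mL/min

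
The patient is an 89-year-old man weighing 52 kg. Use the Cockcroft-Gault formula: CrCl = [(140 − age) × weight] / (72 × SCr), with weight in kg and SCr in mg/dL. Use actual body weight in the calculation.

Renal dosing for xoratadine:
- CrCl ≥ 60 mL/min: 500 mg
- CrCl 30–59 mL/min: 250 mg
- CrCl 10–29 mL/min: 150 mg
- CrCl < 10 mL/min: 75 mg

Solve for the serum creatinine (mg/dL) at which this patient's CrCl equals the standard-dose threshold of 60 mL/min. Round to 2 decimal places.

Standard dose requires CrCl ≥ 60 mL/min.
Set (140 − 89) × 52 / (72 × SCr) = 60
SCr = (140 − 89) × 52 / (72 × 60) = 0.614 mg/dL

0.61 mg/dL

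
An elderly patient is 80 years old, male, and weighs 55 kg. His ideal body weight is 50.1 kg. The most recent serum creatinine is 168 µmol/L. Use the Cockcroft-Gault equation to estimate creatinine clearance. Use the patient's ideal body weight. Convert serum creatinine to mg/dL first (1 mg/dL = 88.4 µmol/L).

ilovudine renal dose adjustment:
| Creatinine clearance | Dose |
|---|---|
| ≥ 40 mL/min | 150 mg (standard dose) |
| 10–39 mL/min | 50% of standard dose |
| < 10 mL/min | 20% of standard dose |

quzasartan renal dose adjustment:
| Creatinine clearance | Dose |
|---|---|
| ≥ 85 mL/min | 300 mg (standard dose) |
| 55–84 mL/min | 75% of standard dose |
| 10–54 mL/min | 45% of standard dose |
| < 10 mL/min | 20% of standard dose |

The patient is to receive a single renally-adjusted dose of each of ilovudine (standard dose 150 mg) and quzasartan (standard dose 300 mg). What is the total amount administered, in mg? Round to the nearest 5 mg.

210 mg

SCr = 168 / 88.4 = 1.9 mg/dL
CrCl = (140 − 80) × 50.1 / (72 × 1.9) = 3006.0 / 136.80 ≈ 22.0 mL/min
CrCl ≈ 22 mL/min.
ilovudine: 10–39 mL/min → 50% of 150 mg = 75 mg.
quzasartan: 10–54 mL/min → 45% of 300 mg = 135 mg.
Total = 75 + 135 = 210 mg.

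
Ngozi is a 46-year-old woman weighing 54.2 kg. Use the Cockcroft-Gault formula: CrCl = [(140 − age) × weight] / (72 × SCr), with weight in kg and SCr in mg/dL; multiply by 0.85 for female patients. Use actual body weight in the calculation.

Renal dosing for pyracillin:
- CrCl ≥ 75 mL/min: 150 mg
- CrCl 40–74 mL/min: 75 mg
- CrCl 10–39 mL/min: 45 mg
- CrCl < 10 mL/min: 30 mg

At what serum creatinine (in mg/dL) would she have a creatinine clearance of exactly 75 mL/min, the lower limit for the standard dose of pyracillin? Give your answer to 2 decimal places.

Standard dose requires CrCl ≥ 75 mL/min.
Set (140 − 46) × 54.2 × 0.85 / (72 × SCr) = 75
SCr = (140 − 46) × 54.2 × 0.85 / (72 × 75) = 0.802 mg/dL

0.80 mg/dL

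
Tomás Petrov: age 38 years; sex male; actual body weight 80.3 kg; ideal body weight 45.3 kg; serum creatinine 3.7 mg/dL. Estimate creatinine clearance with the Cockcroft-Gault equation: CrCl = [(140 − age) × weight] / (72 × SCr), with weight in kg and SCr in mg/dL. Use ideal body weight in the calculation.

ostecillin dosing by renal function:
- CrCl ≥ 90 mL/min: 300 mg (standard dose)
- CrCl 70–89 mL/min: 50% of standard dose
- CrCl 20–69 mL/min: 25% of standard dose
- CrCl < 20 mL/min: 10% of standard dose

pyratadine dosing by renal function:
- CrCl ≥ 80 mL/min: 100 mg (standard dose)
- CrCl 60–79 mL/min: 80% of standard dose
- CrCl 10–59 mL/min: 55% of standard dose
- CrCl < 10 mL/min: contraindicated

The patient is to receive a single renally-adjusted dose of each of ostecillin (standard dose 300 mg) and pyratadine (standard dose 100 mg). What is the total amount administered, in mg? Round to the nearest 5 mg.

85 mg

CrCl = (140 − 38) × 45.3 / (72 × 3.7) = 4620.6 / 266.40 ≈ 17.3 mL/min
CrCl ≈ 17 mL/min.
ostecillin: < 20 mL/min → 10% of 300 mg = 30 mg.
pyratadine: 10–59 mL/min → 55% of 100 mg = 55 mg.
Total = 30 + 55 = 85 mg.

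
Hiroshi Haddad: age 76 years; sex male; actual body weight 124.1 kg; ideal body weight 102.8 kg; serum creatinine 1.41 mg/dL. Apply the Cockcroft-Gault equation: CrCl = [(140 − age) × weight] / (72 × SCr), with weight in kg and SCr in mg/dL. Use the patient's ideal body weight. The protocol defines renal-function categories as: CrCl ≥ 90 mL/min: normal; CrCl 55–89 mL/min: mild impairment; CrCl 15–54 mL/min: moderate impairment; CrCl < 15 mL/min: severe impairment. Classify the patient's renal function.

CrCl = (140 − 76) × 102.8 / (72 × 1.41) = 6579.2 / 101.52 ≈ 64.8 mL/min
65 mL/min falls in the 'mild impairment' range.

mild impairment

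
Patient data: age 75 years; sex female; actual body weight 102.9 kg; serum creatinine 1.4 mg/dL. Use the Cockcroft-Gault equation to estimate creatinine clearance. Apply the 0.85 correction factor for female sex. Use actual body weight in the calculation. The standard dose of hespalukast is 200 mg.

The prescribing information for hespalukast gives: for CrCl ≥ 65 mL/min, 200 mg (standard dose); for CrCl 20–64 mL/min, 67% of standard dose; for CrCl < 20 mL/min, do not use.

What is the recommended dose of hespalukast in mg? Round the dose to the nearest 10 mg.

130 mg

CrCl = (140 − 75) × 102.9 / (72 × 1.4) × 0.85 = 6688.5 / 100.80 × 0.85 ≈ 56.4 mL/min
CrCl ≈ 56 mL/min → bracket 20–64 mL/min.
67% of 200 mg = 134 mg → 130 mg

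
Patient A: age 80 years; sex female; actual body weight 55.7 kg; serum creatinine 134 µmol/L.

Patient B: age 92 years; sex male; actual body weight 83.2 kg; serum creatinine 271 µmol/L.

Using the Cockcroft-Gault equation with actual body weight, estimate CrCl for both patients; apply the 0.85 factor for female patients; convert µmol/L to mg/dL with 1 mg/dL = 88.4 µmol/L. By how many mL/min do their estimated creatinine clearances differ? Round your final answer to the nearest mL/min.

Patient A: SCr = 134 / 88.4 = 1.516 mg/dL
Patient A: CrCl = (140 − 80) × 55.7 / (72 × 1.516) × 0.85 = 3342.0 / 109.15 × 0.85 ≈ 26.0 mL/min
Patient B: SCr = 271 / 88.4 = 3.066 mg/dL
Patient B: CrCl = (140 − 92) × 83.2 / (72 × 3.066) = 3993.6 / 220.75 ≈ 18.1 mL/min
|26.0 − 18.1| = 7.9 mL/min

8 mL/min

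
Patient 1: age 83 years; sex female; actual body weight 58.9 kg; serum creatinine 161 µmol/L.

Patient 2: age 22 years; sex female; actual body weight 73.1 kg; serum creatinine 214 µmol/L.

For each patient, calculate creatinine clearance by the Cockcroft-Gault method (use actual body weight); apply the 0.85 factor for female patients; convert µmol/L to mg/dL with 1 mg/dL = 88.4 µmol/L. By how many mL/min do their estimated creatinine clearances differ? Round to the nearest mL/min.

20 mL/min

Patient 1: SCr = 161 / 88.4 = 1.821 mg/dL
Patient 1: CrCl = (140 − 83) × 58.9 / (72 × 1.821) × 0.85 = 3357.3 / 131.11 × 0.85 ≈ 21.8 mL/min
Patient 2: SCr = 214 / 88.4 = 2.421 mg/dL
Patient 2: CrCl = (140 − 22) × 73.1 / (72 × 2.421) × 0.85 = 8625.8 / 174.31 × 0.85 ≈ 42.1 mL/min
|21.8 − 42.1| = 20.3 mL/min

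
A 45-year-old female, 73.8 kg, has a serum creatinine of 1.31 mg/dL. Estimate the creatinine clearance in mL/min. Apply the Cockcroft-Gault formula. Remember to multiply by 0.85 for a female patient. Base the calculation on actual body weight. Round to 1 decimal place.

CrCl = (140 − 45) × 73.8 / (72 × 1.31) × 0.85 = 7011.0 / 94.32 × 0.85 ≈ 63.2 mL/min

63.2 mL/min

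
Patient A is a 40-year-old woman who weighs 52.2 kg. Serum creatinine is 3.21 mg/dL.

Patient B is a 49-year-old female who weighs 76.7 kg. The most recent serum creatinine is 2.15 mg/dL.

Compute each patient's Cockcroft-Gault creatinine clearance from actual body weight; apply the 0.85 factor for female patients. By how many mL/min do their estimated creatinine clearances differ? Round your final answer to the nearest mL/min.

19 mL/min

Patient A: CrCl = (140 − 40) × 52.2 / (72 × 3.21) × 0.85 = 5220.0 / 231.12 × 0.85 ≈ 19.2 mL/min
Patient B: CrCl = (140 − 49) × 76.7 / (72 × 2.15) × 0.85 = 6979.7 / 154.80 × 0.85 ≈ 38.3 mL/min
|19.2 − 38.3| = 19.1 mL/min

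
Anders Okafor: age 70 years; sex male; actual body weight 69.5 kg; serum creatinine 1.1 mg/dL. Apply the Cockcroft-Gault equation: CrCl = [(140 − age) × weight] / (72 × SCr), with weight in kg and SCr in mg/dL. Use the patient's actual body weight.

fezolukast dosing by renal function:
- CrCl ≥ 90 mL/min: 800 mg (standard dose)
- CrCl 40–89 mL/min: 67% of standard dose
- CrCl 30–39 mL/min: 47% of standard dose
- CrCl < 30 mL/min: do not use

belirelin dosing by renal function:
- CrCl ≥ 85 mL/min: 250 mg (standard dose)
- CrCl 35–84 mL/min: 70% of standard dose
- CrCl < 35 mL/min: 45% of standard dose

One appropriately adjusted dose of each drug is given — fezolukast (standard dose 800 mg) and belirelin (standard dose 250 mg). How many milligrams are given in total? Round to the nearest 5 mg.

710 mg

CrCl = (140 − 70) × 69.5 / (72 × 1.1) = 4865.0 / 79.20 ≈ 61.4 mL/min
CrCl ≈ 61 mL/min.
fezolukast: 40–89 mL/min → 67% of 800 mg = 536 mg.
belirelin: 35–84 mL/min → 70% of 250 mg = 175 mg.
Total = 536 + 175 = 711 mg.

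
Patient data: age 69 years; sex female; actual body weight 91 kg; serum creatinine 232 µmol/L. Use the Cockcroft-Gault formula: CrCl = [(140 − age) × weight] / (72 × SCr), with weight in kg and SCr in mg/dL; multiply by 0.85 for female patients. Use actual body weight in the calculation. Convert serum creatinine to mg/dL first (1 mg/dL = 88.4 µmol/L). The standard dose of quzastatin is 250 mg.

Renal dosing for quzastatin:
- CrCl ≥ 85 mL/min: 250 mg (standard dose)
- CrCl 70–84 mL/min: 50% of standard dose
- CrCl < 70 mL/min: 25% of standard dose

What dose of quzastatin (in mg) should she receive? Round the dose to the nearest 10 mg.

SCr = 232 / 88.4 = 2.624 mg/dL
CrCl = (140 − 69) × 91 / (72 × 2.624) × 0.85 = 6461.0 / 188.93 × 0.85 ≈ 29.1 mL/min
CrCl ≈ 29 mL/min → bracket < 70 mL/min.
25% of 250 mg = 62.5 mg → 60 mg

60 mg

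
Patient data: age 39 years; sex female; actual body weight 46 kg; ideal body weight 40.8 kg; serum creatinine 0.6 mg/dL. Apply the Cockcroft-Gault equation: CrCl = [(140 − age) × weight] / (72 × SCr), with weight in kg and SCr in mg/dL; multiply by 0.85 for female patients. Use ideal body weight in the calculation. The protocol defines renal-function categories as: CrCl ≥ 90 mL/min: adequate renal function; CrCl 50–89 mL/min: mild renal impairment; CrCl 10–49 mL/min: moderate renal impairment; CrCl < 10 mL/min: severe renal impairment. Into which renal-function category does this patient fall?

mild renal impairment

CrCl = (140 − 39) × 40.8 / (72 × 0.6) × 0.85 = 4120.8 / 43.20 × 0.85 ≈ 81.1 mL/min
81 mL/min falls in the 'mild renal impairment' range.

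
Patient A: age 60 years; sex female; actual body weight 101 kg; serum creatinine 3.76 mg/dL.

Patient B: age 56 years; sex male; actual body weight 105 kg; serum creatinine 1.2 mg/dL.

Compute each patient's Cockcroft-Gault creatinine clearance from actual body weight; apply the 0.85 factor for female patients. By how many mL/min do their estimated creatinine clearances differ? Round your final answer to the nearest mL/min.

Patient A: CrCl = (140 − 60) × 101 / (72 × 3.76) × 0.85 = 8080.0 / 270.72 × 0.85 ≈ 25.4 mL/min
Patient B: CrCl = (140 − 56) × 105 / (72 × 1.2) = 8820.0 / 86.40 ≈ 102.1 mL/min
|25.4 − 102.1| = 76.7 mL/min

77 mL/min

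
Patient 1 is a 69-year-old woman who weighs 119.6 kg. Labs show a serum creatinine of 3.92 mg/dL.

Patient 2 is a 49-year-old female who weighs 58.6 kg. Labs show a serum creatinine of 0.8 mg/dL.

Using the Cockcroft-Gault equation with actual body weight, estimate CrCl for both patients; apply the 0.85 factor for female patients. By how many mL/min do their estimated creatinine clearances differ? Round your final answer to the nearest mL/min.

Patient 1: CrCl = (140 − 69) × 119.6 / (72 × 3.92) × 0.85 = 8491.6 / 282.24 × 0.85 ≈ 25.6 mL/min
Patient 2: CrCl = (140 − 49) × 58.6 / (72 × 0.8) × 0.85 = 5332.6 / 57.60 × 0.85 ≈ 78.7 mL/min
|25.6 − 78.7| = 53.1 mL/min

53 mL/min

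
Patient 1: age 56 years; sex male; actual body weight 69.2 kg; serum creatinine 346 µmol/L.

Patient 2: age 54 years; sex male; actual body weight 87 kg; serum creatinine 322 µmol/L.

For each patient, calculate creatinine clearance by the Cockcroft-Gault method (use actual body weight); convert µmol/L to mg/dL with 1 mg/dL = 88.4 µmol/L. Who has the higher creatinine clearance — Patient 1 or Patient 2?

Patient 1: SCr = 346 / 88.4 = 3.914 mg/dL
Patient 1: CrCl = (140 − 56) × 69.2 / (72 × 3.914) = 5812.8 / 281.81 ≈ 20.6 mL/min
Patient 2: SCr = 322 / 88.4 = 3.643 mg/dL
Patient 2: CrCl = (140 − 54) × 87 / (72 × 3.643) = 7482.0 / 262.30 ≈ 28.5 mL/min
20.6 vs 28.5 mL/min → Patient 2 is higher.

Patient 2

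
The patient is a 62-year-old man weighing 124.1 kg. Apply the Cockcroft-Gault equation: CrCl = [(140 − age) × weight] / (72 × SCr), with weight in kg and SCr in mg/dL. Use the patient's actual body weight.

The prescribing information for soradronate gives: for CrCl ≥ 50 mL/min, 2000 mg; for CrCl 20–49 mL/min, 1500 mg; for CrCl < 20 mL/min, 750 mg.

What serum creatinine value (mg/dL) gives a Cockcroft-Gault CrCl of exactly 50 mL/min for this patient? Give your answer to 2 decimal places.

Standard dose requires CrCl ≥ 50 mL/min.
Set (140 − 62) × 124.1 / (72 × SCr) = 50
SCr = (140 − 62) × 124.1 / (72 × 50) = 2.689 mg/dL

2.69 mg/dL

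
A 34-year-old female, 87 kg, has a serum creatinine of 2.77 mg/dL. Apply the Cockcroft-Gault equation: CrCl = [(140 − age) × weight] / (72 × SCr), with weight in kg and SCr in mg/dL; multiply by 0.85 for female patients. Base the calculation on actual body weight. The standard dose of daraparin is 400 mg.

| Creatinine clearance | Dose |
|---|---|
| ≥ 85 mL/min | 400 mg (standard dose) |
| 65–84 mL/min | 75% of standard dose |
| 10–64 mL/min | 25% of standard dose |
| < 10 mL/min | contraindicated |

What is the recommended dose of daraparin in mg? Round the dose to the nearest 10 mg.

CrCl = (140 − 34) × 87 / (72 × 2.77) × 0.85 = 9222.0 / 199.44 × 0.85 ≈ 39.3 mL/min
CrCl ≈ 39 mL/min → bracket 10–64 mL/min.
25% of 400 mg = 100 mg

100 mg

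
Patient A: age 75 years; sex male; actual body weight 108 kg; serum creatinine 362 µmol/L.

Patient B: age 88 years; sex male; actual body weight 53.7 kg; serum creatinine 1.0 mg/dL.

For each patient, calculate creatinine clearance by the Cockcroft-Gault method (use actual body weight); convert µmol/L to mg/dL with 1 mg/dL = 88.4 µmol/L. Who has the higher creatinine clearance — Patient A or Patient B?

Patient B

Patient A: SCr = 362 / 88.4 = 4.095 mg/dL
Patient A: CrCl = (140 − 75) × 108 / (72 × 4.095) = 7020.0 / 294.84 ≈ 23.8 mL/min
Patient B: CrCl = (140 − 88) × 53.7 / (72 × 1) = 2792.4 / 72.00 ≈ 38.8 mL/min
23.8 vs 38.8 mL/min → Patient B is higher.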